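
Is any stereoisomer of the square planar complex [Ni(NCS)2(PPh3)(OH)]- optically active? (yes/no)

In a square planar complex each vertex has one trans partner and two cis neighbours.
Working through the distinct placements yields 2 geometric isomers: NCS cis; NCS trans.
Each arrangement has an internal mirror plane or centre of symmetry, so none is chiral.

no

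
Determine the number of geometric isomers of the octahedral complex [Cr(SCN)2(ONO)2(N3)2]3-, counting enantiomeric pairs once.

5

The six octahedral sites form three mutually perpendicular trans pairs.
There are 5 geometric isomers: SCN trans, ONO trans, N3 trans; SCN cis, ONO cis, N3 trans; SCN trans, ONO cis, N3 cis; SCN cis, ONO cis, N3 cis (chiral); SCN cis, ONO trans, N3 cis.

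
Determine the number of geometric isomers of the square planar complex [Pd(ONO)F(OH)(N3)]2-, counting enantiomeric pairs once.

3

A square has two trans pairs of vertices; adjacent vertices are cis.
The distinct arrangements are (3 in all): (F/OH trans, N3/ONO trans); (F/ONO trans, N3/OH trans); (F/N3 trans, OH/ONO trans).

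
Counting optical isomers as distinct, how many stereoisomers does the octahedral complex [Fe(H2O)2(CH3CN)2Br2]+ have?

An octahedron has six vertices in three trans pairs; every non-trans pair is cis.
There are 5 geometric isomers: H2O trans, CH3CN trans, Br trans; H2O cis, CH3CN cis, Br trans; H2O trans, CH3CN cis, Br cis; H2O cis, CH3CN cis, Br cis (chiral); H2O cis, CH3CN trans, Br cis.
One of these lacks any improper symmetry element and so occurs as an enantiomeric pair, giving 5 + 1 = 6 stereoisomers in total.

6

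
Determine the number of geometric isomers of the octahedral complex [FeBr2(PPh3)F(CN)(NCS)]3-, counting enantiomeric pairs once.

An octahedron has six vertices in three trans pairs; every non-trans pair is cis.
Placing the ligands in turn and identifying arrangements related by rotation or reflection leaves 9 distinct geometric isomers.

9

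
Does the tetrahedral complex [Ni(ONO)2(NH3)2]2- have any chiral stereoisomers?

Only one geometric arrangement is possible.

no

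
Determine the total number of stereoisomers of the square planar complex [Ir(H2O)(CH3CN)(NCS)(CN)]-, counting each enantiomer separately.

3

A square has two trans pairs of vertices; adjacent vertices are cis.
Systematic placement gives 3 geometric isomers: (CH3CN/H2O trans, CN/NCS trans); (CH3CN/NCS trans, CN/H2O trans); (CH3CN/CN trans, H2O/NCS trans).
Each arrangement has an internal mirror plane or centre of symmetry, so none is chiral.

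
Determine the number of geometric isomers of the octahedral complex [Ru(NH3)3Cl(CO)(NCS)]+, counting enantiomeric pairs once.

An octahedron has six vertices in three trans pairs; every non-trans pair is cis.
There are 4 geometric isomers: NH3 mer (3 arrangements); NH3 fac (chiral).

4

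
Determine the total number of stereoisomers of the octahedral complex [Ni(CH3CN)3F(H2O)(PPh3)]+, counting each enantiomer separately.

5

The six octahedral sites form three mutually perpendicular trans pairs.
Working through the distinct placements yields 4 geometric isomers: CH3CN mer (3 arrangements); CH3CN fac (chiral).
One of these lacks any improper symmetry element and so occurs as an enantiomeric pair, giving 4 + 1 = 5 stereoisomers in total.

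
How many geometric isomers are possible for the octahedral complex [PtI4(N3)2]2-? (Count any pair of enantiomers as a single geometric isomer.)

2

In an octahedral complex each vertex has one trans partner and four cis neighbours.
Working through the distinct placements yields 2 geometric isomers: N3 trans; N3 cis.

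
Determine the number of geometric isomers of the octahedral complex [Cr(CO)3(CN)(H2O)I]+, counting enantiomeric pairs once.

4

An octahedron has six vertices in three trans pairs; every non-trans pair is cis.
Systematic placement gives 4 geometric isomers: CO mer (3 arrangements); CO fac (chiral).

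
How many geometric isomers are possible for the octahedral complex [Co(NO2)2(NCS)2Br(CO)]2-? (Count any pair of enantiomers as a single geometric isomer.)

6

An octahedron has six vertices in three trans pairs; every non-trans pair is cis.
Working through the distinct placements yields 6 geometric isomers: NO2 trans, NCS trans; NO2 cis, NCS cis (3 arrangements, 2 chiral); NO2 trans, NCS cis; NO2 cis, NCS trans.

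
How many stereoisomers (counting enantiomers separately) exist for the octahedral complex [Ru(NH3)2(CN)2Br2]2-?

An octahedron has six vertices in three trans pairs; every non-trans pair is cis.
There are 5 geometric isomers: NH3 trans, CN trans, Br trans; NH3 cis, CN cis, Br trans; NH3 trans, CN cis, Br cis; NH3 cis, CN cis, Br cis (chiral); NH3 cis, CN trans, Br cis.
One of these lacks any improper symmetry element and so occurs as an enantiomeric pair, giving 5 + 1 = 6 stereoisomers in total.

6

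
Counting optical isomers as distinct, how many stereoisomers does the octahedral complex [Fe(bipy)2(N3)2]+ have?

In an octahedral complex each vertex has one trans partner and four cis neighbours.
Each bipy is bidentate and must span two cis positions.
There are 2 geometric isomers: N3 trans; N3 cis (chiral).
One of these lacks any improper symmetry element and so occurs as an enantiomeric pair, giving 2 + 1 = 3 stereoisomers in total.

3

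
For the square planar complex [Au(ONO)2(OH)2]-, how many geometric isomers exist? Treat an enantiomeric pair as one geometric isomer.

2

A square has two trans pairs of vertices; adjacent vertices are cis.
Systematic placement gives 2 geometric isomers: ONO cis; ONO trans.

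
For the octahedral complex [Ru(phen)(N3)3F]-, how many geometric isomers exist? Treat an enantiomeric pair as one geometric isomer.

Each phen is bidentate and must span two cis positions.
There are 2 geometric isomers: N3 fac; N3 mer.

2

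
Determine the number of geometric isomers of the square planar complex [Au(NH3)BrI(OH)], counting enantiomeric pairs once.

3

In a square planar complex each vertex has one trans partner and two cis neighbours.
Working through the distinct placements yields 3 geometric isomers: (Br/NH3 trans, I/OH trans); (Br/OH trans, I/NH3 trans); (Br/I trans, NH3/OH trans).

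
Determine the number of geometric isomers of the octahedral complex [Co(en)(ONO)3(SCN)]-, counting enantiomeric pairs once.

2

Each en is bidentate and must span two cis positions.
Systematic placement gives 2 geometric isomers: ONO mer; ONO fac.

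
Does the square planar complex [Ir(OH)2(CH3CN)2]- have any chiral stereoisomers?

no

Working through the distinct placements yields 2 geometric isomers: OH cis; OH trans.
Each arrangement has an internal mirror plane or centre of symmetry, so none is chiral.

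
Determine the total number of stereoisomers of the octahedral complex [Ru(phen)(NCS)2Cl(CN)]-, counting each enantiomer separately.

6

In an octahedral complex each vertex has one trans partner and four cis neighbours.
Each phen is bidentate and must span two cis positions.
There are 4 geometric isomers: NCS cis (3 arrangements, 2 chiral); NCS trans.
Of these, 2 lack any improper symmetry element and so occur as enantiomeric pairs, giving 4 + 2 = 6 stereoisomers in total.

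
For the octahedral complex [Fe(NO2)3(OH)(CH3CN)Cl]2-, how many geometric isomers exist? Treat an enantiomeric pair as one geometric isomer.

The six octahedral sites form three mutually perpendicular trans pairs.
The distinct arrangements are (4 in all): NO2 mer (3 arrangements); NO2 fac (chiral).

4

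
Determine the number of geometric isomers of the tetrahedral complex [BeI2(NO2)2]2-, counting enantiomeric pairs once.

1

In a tetrahedral complex all four positions are equivalent and every pair of ligands is adjacent — there is no cis/trans distinction.
Only one geometric arrangement is possible.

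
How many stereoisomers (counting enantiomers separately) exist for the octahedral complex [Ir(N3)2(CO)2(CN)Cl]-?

In an octahedral complex each vertex has one trans partner and four cis neighbours.
Working through the distinct placements yields 6 geometric isomers: N3 trans, CO cis; N3 cis, CO cis (3 arrangements, 2 chiral); N3 trans, CO trans; N3 cis, CO trans.
Of these, 2 lack any improper symmetry element and so occur as enantiomeric pairs, giving 6 + 2 = 8 stereoisomers in total.

8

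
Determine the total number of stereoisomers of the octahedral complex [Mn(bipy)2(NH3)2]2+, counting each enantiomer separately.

The six octahedral sites form three mutually perpendicular trans pairs.
Each bipy is bidentate and must span two cis positions.
There are 2 geometric isomers: NH3 trans; NH3 cis (chiral).
One of these lacks any improper symmetry element and so occurs as an enantiomeric pair, giving 2 + 1 = 3 stereoisomers in total.

3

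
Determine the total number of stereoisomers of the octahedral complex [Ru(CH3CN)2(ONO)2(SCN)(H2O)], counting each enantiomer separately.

8

The six octahedral sites form three mutually perpendicular trans pairs.
Working through the distinct placements yields 6 geometric isomers: CH3CN trans, ONO cis; CH3CN trans, ONO trans; CH3CN cis, ONO cis (3 arrangements, 2 chiral); CH3CN cis, ONO trans.
Of these, 2 lack any improper symmetry element and so occur as enantiomeric pairs, giving 6 + 2 = 8 stereoisomers in total.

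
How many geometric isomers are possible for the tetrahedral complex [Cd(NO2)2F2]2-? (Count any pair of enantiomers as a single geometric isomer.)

All four vertices of a tetrahedron are equivalent and mutually adjacent, so cis/trans isomerism cannot arise.
Only one geometric arrangement is possible.

1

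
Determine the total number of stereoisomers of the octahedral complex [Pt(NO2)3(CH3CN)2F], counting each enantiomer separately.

3

In an octahedral complex each vertex has one trans partner and four cis neighbours.
There are 3 geometric isomers: NO2 mer, CH3CN trans; NO2 mer, CH3CN cis; NO2 fac, CH3CN cis.
Each arrangement has an internal mirror plane or centre of symmetry, so none is chiral.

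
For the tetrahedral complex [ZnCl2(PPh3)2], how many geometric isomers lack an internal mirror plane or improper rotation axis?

All four vertices of a tetrahedron are equivalent and mutually adjacent, so cis/trans isomerism cannot arise.
Only one geometric arrangement is possible.

0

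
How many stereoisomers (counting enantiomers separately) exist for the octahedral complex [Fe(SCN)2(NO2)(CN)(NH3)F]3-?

An octahedron has six vertices in three trans pairs; every non-trans pair is cis.
Placing the ligands in turn and identifying arrangements related by rotation or reflection leaves 9 distinct geometric isomers.
Of these, 6 lack any improper symmetry element and so occur as enantiomeric pairs, giving 9 + 6 = 15 stereoisomers in total.

15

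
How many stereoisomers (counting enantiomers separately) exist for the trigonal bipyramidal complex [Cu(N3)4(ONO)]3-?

2

In a trigonal bipyramid the two axial positions differ from the three equatorial ones.
Working through the distinct placements yields 2 geometric isomers: ONO equatorial; ONO axial.
Each arrangement has an internal mirror plane or centre of symmetry, so none is chiral.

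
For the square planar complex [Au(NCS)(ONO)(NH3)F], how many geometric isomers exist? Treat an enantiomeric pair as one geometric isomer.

In a square planar complex each vertex has one trans partner and two cis neighbours.
Working through the distinct placements yields 3 geometric isomers: (F/NH3 trans, NCS/ONO trans); (F/ONO trans, NCS/NH3 trans); (F/NCS trans, NH3/ONO trans).

3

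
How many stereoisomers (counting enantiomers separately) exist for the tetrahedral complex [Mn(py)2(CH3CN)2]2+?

1

All four vertices of a tetrahedron are equivalent and mutually adjacent, so cis/trans isomerism cannot arise.
Only one geometric arrangement is possible.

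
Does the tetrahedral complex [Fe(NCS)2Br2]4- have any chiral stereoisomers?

In a tetrahedral complex all four positions are equivalent and every pair of ligands is adjacent — there is no cis/trans distinction.
Only one geometric arrangement is possible.

no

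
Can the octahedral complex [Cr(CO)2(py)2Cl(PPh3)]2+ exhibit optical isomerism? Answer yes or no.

yes

In an octahedral complex each vertex has one trans partner and four cis neighbours.
The distinct arrangements are (6 in all): CO trans, py trans; CO trans, py cis; CO cis, py trans; CO cis, py cis (3 arrangements, 2 chiral).
Of these, 2 lack any improper symmetry element and so occur as enantiomeric pairs, giving 6 + 2 = 8 stereoisomers in total.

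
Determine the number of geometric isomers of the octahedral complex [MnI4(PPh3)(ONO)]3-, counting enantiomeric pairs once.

2

In an octahedral complex each vertex has one trans partner and four cis neighbours.
Systematic placement gives 2 geometric isomers: PPh3 and ONO mutually trans; PPh3 and ONO mutually cis.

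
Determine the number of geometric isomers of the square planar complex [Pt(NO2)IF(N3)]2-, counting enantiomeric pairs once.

In a square planar complex each vertex has one trans partner and two cis neighbours.
The distinct arrangements are (3 in all): (F/N3 trans, I/NO2 trans); (F/NO2 trans, I/N3 trans); (F/I trans, N3/NO2 trans).

3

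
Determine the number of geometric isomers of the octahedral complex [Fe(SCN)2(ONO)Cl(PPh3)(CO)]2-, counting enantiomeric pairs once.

Systematic enumeration (placing each ligand type in turn and discarding arrangements equivalent by rotation or reflection) gives 9 geometric isomers.

9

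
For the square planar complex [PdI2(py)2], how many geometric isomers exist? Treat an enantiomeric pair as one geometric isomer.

A square has two trans pairs of vertices; adjacent vertices are cis.
Systematic placement gives 2 geometric isomers: I cis; I trans.

2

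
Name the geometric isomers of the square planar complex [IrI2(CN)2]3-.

cis and trans

A square has two trans pairs of vertices; adjacent vertices are cis.
The distinct arrangements are (2 in all): I cis; I trans.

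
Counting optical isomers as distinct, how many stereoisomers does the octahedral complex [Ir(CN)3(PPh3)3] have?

2

There are 2 geometric isomers: CN mer; CN fac.
Each arrangement has an internal mirror plane or centre of symmetry, so none is chiral.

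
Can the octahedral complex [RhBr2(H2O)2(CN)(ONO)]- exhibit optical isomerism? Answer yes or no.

yes

Working through the distinct placements yields 6 geometric isomers: Br trans, H2O cis; Br trans, H2O trans; Br cis, H2O cis (3 arrangements, 2 chiral); Br cis, H2O trans.
Of these, 2 lack any improper symmetry element and so occur as enantiomeric pairs, giving 6 + 2 = 8 stereoisomers in total.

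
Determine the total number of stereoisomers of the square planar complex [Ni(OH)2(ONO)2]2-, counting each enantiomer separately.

In a square planar complex each vertex has one trans partner and two cis neighbours.
Working through the distinct placements yields 2 geometric isomers: OH cis; OH trans.
Each arrangement has an internal mirror plane or centre of symmetry, so none is chiral.

2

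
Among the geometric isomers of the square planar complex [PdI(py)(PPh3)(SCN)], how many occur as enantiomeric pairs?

A square has two trans pairs of vertices; adjacent vertices are cis.
Working through the distinct placements yields 3 geometric isomers: (I/SCN trans, PPh3/py trans); (I/py trans, PPh3/SCN trans); (I/PPh3 trans, SCN/py trans).
Each arrangement has an internal mirror plane or centre of symmetry, so none is chiral.

0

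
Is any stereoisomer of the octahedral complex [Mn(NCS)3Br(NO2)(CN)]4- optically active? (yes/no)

yes

An octahedron has six vertices in three trans pairs; every non-trans pair is cis.
Working through the distinct placements yields 4 geometric isomers: NCS mer (3 arrangements); NCS fac (chiral).
One of these lacks any improper symmetry element and so occurs as an enantiomeric pair, giving 4 + 1 = 5 stereoisomers in total.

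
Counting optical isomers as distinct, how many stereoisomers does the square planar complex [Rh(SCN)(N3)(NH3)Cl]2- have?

In a square planar complex each vertex has one trans partner and two cis neighbours.
Systematic placement gives 3 geometric isomers: (Cl/NH3 trans, N3/SCN trans); (Cl/SCN trans, N3/NH3 trans); (Cl/N3 trans, NH3/SCN trans).
Each arrangement has an internal mirror plane or centre of symmetry, so none is chiral.

3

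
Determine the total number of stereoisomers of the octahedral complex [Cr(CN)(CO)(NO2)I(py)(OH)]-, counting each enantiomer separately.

In an octahedral complex each vertex has one trans partner and four cis neighbours.
Placing the ligands in turn and identifying arrangements related by rotation or reflection leaves 15 distinct geometric isomers.
Of these, 15 lack any improper symmetry element and so occur as enantiomeric pairs, giving 15 + 15 = 30 stereoisomers in total.

30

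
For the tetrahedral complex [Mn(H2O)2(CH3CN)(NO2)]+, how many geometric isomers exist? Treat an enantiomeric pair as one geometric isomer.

All four vertices of a tetrahedron are equivalent and mutually adjacent, so cis/trans isomerism cannot arise.
Only one geometric arrangement is possible.

1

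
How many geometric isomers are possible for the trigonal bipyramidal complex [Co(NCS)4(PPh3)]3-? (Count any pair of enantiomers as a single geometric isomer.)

2

In a trigonal bipyramid the two axial positions differ from the three equatorial ones.
Systematic placement gives 2 geometric isomers: PPh3 equatorial; PPh3 axial.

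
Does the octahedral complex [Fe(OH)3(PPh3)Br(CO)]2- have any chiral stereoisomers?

The six octahedral sites form three mutually perpendicular trans pairs.
Systematic placement gives 4 geometric isomers: OH mer (3 arrangements); OH fac (chiral).
One of these lacks any improper symmetry element and so occurs as an enantiomeric pair, giving 4 + 1 = 5 stereoisomers in total.

yes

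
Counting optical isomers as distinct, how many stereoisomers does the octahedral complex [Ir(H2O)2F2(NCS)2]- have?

An octahedron has six vertices in three trans pairs; every non-trans pair is cis.
There are 5 geometric isomers: H2O trans, F trans, NCS trans; H2O cis, F trans, NCS cis; H2O cis, F cis, NCS trans; H2O cis, F cis, NCS cis (chiral); H2O trans, F cis, NCS cis.
One of these lacks any improper symmetry element and so occurs as an enantiomeric pair, giving 5 + 1 = 6 stereoisomers in total.

6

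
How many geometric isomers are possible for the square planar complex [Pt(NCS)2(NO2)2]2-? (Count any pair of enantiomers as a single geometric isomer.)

2

A square has two trans pairs of vertices; adjacent vertices are cis.
Systematic placement gives 2 geometric isomers: NCS cis; NCS trans.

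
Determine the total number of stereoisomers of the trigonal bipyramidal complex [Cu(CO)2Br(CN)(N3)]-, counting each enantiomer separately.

In a trigonal bipyramid the two axial positions differ from the three equatorial ones.
Placing the ligands in turn and identifying arrangements related by rotation or reflection leaves 7 distinct geometric isomers.
Of these, 3 lack any improper symmetry element and so occur as enantiomeric pairs, giving 7 + 3 = 10 stereoisomers in total.

10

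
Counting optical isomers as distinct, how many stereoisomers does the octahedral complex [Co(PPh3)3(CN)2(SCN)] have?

3

An octahedron has six vertices in three trans pairs; every non-trans pair is cis.
Systematic placement gives 3 geometric isomers: PPh3 mer, CN trans; PPh3 fac, CN cis; PPh3 mer, CN cis.
Each arrangement has an internal mirror plane or centre of symmetry, so none is chiral.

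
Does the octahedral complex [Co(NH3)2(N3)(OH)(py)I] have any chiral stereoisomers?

Exhaustive case analysis gives 9 geometric isomers.
Of these, 6 lack any improper symmetry element and so occur as enantiomeric pairs, giving 9 + 6 = 15 stereoisomers in total.

yes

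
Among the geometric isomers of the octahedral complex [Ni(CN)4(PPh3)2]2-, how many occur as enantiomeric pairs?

An octahedron has six vertices in three trans pairs; every non-trans pair is cis.
There are 2 geometric isomers: PPh3 trans; PPh3 cis.
Each arrangement has an internal mirror plane or centre of symmetry, so none is chiral.

0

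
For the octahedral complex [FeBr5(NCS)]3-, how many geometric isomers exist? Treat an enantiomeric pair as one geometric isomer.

1

The six octahedral sites form three mutually perpendicular trans pairs.
Only one geometric arrangement is possible.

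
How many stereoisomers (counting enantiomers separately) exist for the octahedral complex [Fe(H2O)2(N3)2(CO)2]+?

The six octahedral sites form three mutually perpendicular trans pairs.
Working through the distinct placements yields 5 geometric isomers: H2O trans, N3 trans, CO trans; H2O cis, N3 cis, CO trans; H2O cis, N3 trans, CO cis; H2O cis, N3 cis, CO cis (chiral); H2O trans, N3 cis, CO cis.
One of these lacks any improper symmetry element and so occurs as an enantiomeric pair, giving 5 + 1 = 6 stereoisomers in total.

6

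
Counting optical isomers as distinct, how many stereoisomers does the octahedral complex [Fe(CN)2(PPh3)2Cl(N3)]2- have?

8

Systematic placement gives 6 geometric isomers: CN trans, PPh3 trans; CN trans, PPh3 cis; CN cis, PPh3 trans; CN cis, PPh3 cis (3 arrangements, 2 chiral).
Of these, 2 lack any improper symmetry element and so occur as enantiomeric pairs, giving 6 + 2 = 8 stereoisomers in total.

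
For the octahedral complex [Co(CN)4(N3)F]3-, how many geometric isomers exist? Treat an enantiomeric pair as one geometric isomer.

In an octahedral complex each vertex has one trans partner and four cis neighbours.
The distinct arrangements are (2 in all): N3 and F mutually trans; N3 and F mutually cis.

2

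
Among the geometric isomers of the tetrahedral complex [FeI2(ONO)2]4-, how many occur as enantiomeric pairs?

0

Only one geometric arrangement is possible.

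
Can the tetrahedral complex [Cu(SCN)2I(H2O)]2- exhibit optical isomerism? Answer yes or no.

no

In a tetrahedral complex all four positions are equivalent and every pair of ligands is adjacent — there is no cis/trans distinction.
Only one geometric arrangement is possible.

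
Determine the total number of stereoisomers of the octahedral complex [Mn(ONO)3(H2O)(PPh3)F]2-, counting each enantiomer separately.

An octahedron has six vertices in three trans pairs; every non-trans pair is cis.
Systematic placement gives 4 geometric isomers: ONO mer (3 arrangements); ONO fac (chiral).
One of these lacks any improper symmetry element and so occurs as an enantiomeric pair, giving 4 + 1 = 5 stereoisomers in total.

5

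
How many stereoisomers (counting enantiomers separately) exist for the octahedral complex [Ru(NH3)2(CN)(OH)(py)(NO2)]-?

The six octahedral sites form three mutually perpendicular trans pairs.
Systematic enumeration (placing each ligand type in turn and discarding arrangements equivalent by rotation or reflection) gives 9 geometric isomers.
Of these, 6 lack any improper symmetry element and so occur as enantiomeric pairs, giving 9 + 6 = 15 stereoisomers in total.

15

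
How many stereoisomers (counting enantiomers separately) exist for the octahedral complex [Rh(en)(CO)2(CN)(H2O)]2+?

6

The six octahedral sites form three mutually perpendicular trans pairs.
Each en is bidentate and must span two cis positions.
The distinct arrangements are (4 in all): CO cis (3 arrangements, 2 chiral); CO trans.
Of these, 2 lack any improper symmetry element and so occur as enantiomeric pairs, giving 4 + 2 = 6 stereoisomers in total.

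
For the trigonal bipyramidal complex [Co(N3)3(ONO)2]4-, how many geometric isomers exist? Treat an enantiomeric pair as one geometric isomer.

3

In a trigonal bipyramid the two axial positions differ from the three equatorial ones.
The distinct arrangements are (3 in all): ONO both equatorial; ONO one axial, one equatorial; ONO both axial.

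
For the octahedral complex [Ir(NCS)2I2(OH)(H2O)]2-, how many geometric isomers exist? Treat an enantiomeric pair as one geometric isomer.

Working through the distinct placements yields 6 geometric isomers: NCS cis, I cis (3 arrangements, 2 chiral); NCS trans, I cis; NCS cis, I trans; NCS trans, I trans.

6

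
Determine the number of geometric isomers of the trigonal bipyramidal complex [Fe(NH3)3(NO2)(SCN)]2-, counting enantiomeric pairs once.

4

A trigonal bipyramid has two axial and three equatorial sites, which are chemically inequivalent.
Systematic placement gives 4 geometric isomers: NO2 equatorial, SCN equatorial; NO2 axial, SCN equatorial; NO2 equatorial, SCN axial; NO2 axial, SCN axial.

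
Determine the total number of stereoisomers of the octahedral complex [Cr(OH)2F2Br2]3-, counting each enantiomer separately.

The six octahedral sites form three mutually perpendicular trans pairs.
There are 5 geometric isomers: OH trans, F trans, Br trans; OH cis, F cis, Br trans; OH trans, F cis, Br cis; OH cis, F cis, Br cis (chiral); OH cis, F trans, Br cis.
One of these lacks any improper symmetry element and so occurs as an enantiomeric pair, giving 5 + 1 = 6 stereoisomers in total.

6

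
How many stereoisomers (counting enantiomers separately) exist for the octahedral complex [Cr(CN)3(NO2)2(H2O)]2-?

3

Working through the distinct placements yields 3 geometric isomers: CN mer, NO2 trans; CN mer, NO2 cis; CN fac, NO2 cis.
Each arrangement has an internal mirror plane or centre of symmetry, so none is chiral.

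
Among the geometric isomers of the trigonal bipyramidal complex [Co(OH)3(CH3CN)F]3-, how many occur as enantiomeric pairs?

In a trigonal bipyramid the two axial positions differ from the three equatorial ones.
Systematic placement gives 4 geometric isomers: CH3CN axial, F axial; CH3CN axial, F equatorial; CH3CN equatorial, F axial; CH3CN equatorial, F equatorial.
Each arrangement has an internal mirror plane or centre of symmetry, so none is chiral.

0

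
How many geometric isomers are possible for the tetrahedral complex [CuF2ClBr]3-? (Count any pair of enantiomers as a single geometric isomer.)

All four vertices of a tetrahedron are equivalent and mutually adjacent, so cis/trans isomerism cannot arise.
Only one geometric arrangement is possible.

1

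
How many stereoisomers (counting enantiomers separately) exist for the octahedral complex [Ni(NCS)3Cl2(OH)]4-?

In an octahedral complex each vertex has one trans partner and four cis neighbours.
There are 3 geometric isomers: NCS mer, Cl trans; NCS fac, Cl cis; NCS mer, Cl cis.
Each arrangement has an internal mirror plane or centre of symmetry, so none is chiral.

3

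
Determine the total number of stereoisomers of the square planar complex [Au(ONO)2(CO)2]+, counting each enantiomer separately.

A square has two trans pairs of vertices; adjacent vertices are cis.
Systematic placement gives 2 geometric isomers: ONO cis; ONO trans.
Each arrangement has an internal mirror plane or centre of symmetry, so none is chiral.

2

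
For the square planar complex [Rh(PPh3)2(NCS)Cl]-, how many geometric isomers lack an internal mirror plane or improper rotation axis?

0

The distinct arrangements are (2 in all): PPh3 cis; PPh3 trans.
Each arrangement has an internal mirror plane or centre of symmetry, so none is chiral.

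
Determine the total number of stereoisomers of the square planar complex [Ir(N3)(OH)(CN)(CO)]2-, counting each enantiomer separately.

In a square planar complex each vertex has one trans partner and two cis neighbours.
Working through the distinct placements yields 3 geometric isomers: (CN/N3 trans, CO/OH trans); (CN/OH trans, CO/N3 trans); (CN/CO trans, N3/OH trans).
Each arrangement has an internal mirror plane or centre of symmetry, so none is chiral.

3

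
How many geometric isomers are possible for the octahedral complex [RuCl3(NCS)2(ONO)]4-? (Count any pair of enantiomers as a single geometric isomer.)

3

An octahedron has six vertices in three trans pairs; every non-trans pair is cis.
There are 3 geometric isomers: Cl mer, NCS cis; Cl mer, NCS trans; Cl fac, NCS cis.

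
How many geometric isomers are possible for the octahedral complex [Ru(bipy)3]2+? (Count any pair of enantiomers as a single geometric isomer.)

1

Each bipy is bidentate and must span two cis positions.
Only one geometric arrangement is possible; it has no improper symmetry element, so it exists as a pair of enantiomers (2 stereoisomers).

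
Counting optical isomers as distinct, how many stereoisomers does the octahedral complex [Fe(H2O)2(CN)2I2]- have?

An octahedron has six vertices in three trans pairs; every non-trans pair is cis.
Systematic placement gives 5 geometric isomers: H2O trans, CN trans, I trans; H2O cis, CN trans, I cis; H2O cis, CN cis, I trans; H2O cis, CN cis, I cis (chiral); H2O trans, CN cis, I cis.
One of these lacks any improper symmetry element and so occurs as an enantiomeric pair, giving 5 + 1 = 6 stereoisomers in total.

6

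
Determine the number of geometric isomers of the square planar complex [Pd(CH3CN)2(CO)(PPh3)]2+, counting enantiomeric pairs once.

2

A square has two trans pairs of vertices; adjacent vertices are cis.
The distinct arrangements are (2 in all): CH3CN cis; CH3CN trans.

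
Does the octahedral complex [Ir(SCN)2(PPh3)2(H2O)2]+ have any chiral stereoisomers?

An octahedron has six vertices in three trans pairs; every non-trans pair is cis.
The distinct arrangements are (5 in all): SCN trans, PPh3 trans, H2O trans; SCN cis, PPh3 cis, H2O trans; SCN trans, PPh3 cis, H2O cis; SCN cis, PPh3 cis, H2O cis (chiral); SCN cis, PPh3 trans, H2O cis.
One of these lacks any improper symmetry element and so occurs as an enantiomeric pair, giving 5 + 1 = 6 stereoisomers in total.

yes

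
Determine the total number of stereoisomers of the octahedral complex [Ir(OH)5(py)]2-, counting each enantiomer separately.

The six octahedral sites form three mutually perpendicular trans pairs.
Only one geometric arrangement is possible.

1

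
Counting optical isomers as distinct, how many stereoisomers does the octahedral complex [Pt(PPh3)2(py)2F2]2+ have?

The six octahedral sites form three mutually perpendicular trans pairs.
Systematic placement gives 5 geometric isomers: PPh3 trans, py trans, F trans; PPh3 cis, py cis, F trans; PPh3 cis, py trans, F cis; PPh3 cis, py cis, F cis (chiral); PPh3 trans, py cis, F cis.
One of these lacks any improper symmetry element and so occurs as an enantiomeric pair, giving 5 + 1 = 6 stereoisomers in total.

6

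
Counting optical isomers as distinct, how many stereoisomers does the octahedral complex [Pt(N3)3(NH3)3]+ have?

In an octahedral complex each vertex has one trans partner and four cis neighbours.
Systematic placement gives 2 geometric isomers: N3 mer; N3 fac.
Each arrangement has an internal mirror plane or centre of symmetry, so none is chiral.

2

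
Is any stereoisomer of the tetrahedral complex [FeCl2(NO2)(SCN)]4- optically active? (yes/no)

All four vertices of a tetrahedron are equivalent and mutually adjacent, so cis/trans isomerism cannot arise.
Only one geometric arrangement is possible.

no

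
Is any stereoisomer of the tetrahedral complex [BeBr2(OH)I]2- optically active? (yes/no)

no

In a tetrahedral complex all four positions are equivalent and every pair of ligands is adjacent — there is no cis/trans distinction.
Only one geometric arrangement is possible.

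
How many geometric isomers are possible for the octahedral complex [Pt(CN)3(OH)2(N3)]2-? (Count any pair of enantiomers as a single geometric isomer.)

3

An octahedron has six vertices in three trans pairs; every non-trans pair is cis.
Working through the distinct placements yields 3 geometric isomers: CN mer, OH trans; CN mer, OH cis; CN fac, OH cis.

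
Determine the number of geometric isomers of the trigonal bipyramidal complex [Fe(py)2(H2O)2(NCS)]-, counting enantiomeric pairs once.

5

Exhaustive case analysis gives 5 geometric isomers.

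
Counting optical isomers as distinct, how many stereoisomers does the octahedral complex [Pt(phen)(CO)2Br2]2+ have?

Each phen is bidentate and must span two cis positions.
Systematic placement gives 3 geometric isomers: CO cis, Br trans; CO cis, Br cis (chiral); CO trans, Br cis.
One of these lacks any improper symmetry element and so occurs as an enantiomeric pair, giving 3 + 1 = 4 stereoisomers in total.

4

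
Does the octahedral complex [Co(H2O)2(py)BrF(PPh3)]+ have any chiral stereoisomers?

The six octahedral sites form three mutually perpendicular trans pairs.
Placing the ligands in turn and identifying arrangements related by rotation or reflection leaves 9 distinct geometric isomers.
Of these, 6 lack any improper symmetry element and so occur as enantiomeric pairs, giving 9 + 6 = 15 stereoisomers in total.

yes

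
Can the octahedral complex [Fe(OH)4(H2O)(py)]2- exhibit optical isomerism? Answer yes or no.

In an octahedral complex each vertex has one trans partner and four cis neighbours.
The distinct arrangements are (2 in all): H2O and py mutually cis; H2O and py mutually trans.
Each arrangement has an internal mirror plane or centre of symmetry, so none is chiral.

no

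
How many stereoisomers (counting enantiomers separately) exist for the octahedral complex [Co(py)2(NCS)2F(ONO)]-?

There are 6 geometric isomers: py trans, NCS cis; py cis, NCS cis (3 arrangements, 2 chiral); py trans, NCS trans; py cis, NCS trans.
Of these, 2 lack any improper symmetry element and so occur as enantiomeric pairs, giving 6 + 2 = 8 stereoisomers in total.

8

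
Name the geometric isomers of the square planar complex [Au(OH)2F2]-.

cis and trans

A square has two trans pairs of vertices; adjacent vertices are cis.
Working through the distinct placements yields 2 geometric isomers: OH cis; OH trans.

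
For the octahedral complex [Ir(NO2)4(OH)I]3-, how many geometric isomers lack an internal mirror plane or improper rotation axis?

In an octahedral complex each vertex has one trans partner and four cis neighbours.
Working through the distinct placements yields 2 geometric isomers: OH and I mutually cis; OH and I mutually trans.
Each arrangement has an internal mirror plane or centre of symmetry, so none is chiral.

0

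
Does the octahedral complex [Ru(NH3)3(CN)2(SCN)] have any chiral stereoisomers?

no

The six octahedral sites form three mutually perpendicular trans pairs.
Working through the distinct placements yields 3 geometric isomers: NH3 mer, CN trans; NH3 fac, CN cis; NH3 mer, CN cis.
Each arrangement has an internal mirror plane or centre of symmetry, so none is chiral.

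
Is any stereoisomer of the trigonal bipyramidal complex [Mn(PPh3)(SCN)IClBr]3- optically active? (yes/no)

yes

In a trigonal bipyramid the two axial positions differ from the three equatorial ones.
Placing the ligands in turn and identifying arrangements related by rotation or reflection leaves 10 distinct geometric isomers.
Of these, 10 lack any improper symmetry element and so occur as enantiomeric pairs, giving 10 + 10 = 20 stereoisomers in total.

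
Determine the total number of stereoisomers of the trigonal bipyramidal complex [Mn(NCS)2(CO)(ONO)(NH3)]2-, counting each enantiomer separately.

10

A trigonal bipyramid has two axial and three equatorial sites, which are chemically inequivalent.
Placing the ligands in turn and identifying arrangements related by rotation or reflection leaves 7 distinct geometric isomers.
Of these, 3 lack any improper symmetry element and so occur as enantiomeric pairs, giving 7 + 3 = 10 stereoisomers in total.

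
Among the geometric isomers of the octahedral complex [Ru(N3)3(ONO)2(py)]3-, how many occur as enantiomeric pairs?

0

The six octahedral sites form three mutually perpendicular trans pairs.
Systematic placement gives 3 geometric isomers: N3 mer, ONO cis; N3 mer, ONO trans; N3 fac, ONO cis.
Each arrangement has an internal mirror plane or centre of symmetry, so none is chiral.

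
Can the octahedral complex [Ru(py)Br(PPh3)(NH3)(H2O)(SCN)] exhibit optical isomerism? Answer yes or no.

In an octahedral complex each vertex has one trans partner and four cis neighbours.
Systematic enumeration (placing each ligand type in turn and discarding arrangements equivalent by rotation or reflection) gives 15 geometric isomers.
Of these, 15 lack any improper symmetry element and so occur as enantiomeric pairs, giving 15 + 15 = 30 stereoisomers in total.

yes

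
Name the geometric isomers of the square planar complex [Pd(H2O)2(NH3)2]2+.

There are 2 geometric isomers: H2O cis; H2O trans.

cis and trans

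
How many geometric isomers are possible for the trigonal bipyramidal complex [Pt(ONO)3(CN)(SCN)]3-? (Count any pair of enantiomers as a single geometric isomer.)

4

A trigonal bipyramid has two axial and three equatorial sites, which are chemically inequivalent.
Working through the distinct placements yields 4 geometric isomers: CN axial, SCN equatorial; CN axial, SCN axial; CN equatorial, SCN equatorial; CN equatorial, SCN axial.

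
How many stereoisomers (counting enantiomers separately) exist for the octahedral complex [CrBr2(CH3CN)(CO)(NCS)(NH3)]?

15

An octahedron has six vertices in three trans pairs; every non-trans pair is cis.
Systematic enumeration (placing each ligand type in turn and discarding arrangements equivalent by rotation or reflection) gives 9 geometric isomers.
Of these, 6 lack any improper symmetry element and so occur as enantiomeric pairs, giving 9 + 6 = 15 stereoisomers in total.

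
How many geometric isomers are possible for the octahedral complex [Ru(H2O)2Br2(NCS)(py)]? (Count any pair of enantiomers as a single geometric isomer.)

6

The six octahedral sites form three mutually perpendicular trans pairs.
The distinct arrangements are (6 in all): H2O trans, Br trans; H2O cis, Br trans; H2O cis, Br cis (3 arrangements, 2 chiral); H2O trans, Br cis.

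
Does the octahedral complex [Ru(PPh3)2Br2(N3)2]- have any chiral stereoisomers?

An octahedron has six vertices in three trans pairs; every non-trans pair is cis.
The distinct arrangements are (5 in all): PPh3 trans, Br trans, N3 trans; PPh3 cis, Br trans, N3 cis; PPh3 trans, Br cis, N3 cis; PPh3 cis, Br cis, N3 cis (chiral); PPh3 cis, Br cis, N3 trans.
One of these lacks any improper symmetry element and so occurs as an enantiomeric pair, giving 5 + 1 = 6 stereoisomers in total.

yes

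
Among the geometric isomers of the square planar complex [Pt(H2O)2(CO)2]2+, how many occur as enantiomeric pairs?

0

A square has two trans pairs of vertices; adjacent vertices are cis.
Working through the distinct placements yields 2 geometric isomers: H2O cis; H2O trans.
Each arrangement has an internal mirror plane or centre of symmetry, so none is chiral.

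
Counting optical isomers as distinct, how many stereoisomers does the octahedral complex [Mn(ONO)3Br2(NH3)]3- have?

The six octahedral sites form three mutually perpendicular trans pairs.
Systematic placement gives 3 geometric isomers: ONO mer, Br trans; ONO mer, Br cis; ONO fac, Br cis.
Each arrangement has an internal mirror plane or centre of symmetry, so none is chiral.

3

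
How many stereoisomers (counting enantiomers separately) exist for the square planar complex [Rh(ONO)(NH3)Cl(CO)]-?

3

In a square planar complex each vertex has one trans partner and two cis neighbours.
Working through the distinct placements yields 3 geometric isomers: (CO/NH3 trans, Cl/ONO trans); (CO/ONO trans, Cl/NH3 trans); (CO/Cl trans, NH3/ONO trans).
Each arrangement has an internal mirror plane or centre of symmetry, so none is chiral.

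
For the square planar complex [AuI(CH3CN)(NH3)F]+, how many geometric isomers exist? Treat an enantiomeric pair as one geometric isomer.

In a square planar complex each vertex has one trans partner and two cis neighbours.
Systematic placement gives 3 geometric isomers: (CH3CN/I trans, F/NH3 trans); (CH3CN/NH3 trans, F/I trans); (CH3CN/F trans, I/NH3 trans).

3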